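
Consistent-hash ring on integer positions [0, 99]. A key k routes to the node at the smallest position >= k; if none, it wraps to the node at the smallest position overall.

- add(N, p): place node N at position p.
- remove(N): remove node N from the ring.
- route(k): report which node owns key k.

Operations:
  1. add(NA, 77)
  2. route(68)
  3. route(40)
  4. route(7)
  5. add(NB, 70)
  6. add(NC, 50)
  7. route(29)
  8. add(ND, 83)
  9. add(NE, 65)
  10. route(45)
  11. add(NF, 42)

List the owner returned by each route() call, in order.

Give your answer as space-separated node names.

Op 1: add NA@77 -> ring=[77:NA]
Op 2: route key 68: smallest pos >= 68 is 77 -> NA
Op 3: route key 40: smallest pos >= 40 is 77 -> NA
Op 4: route key 7: smallest pos >= 7 is 77 -> NA
Op 5: add NB@70 -> ring=[70:NB,77:NA]
Op 6: add NC@50 -> ring=[50:NC,70:NB,77:NA]
Op 7: route key 29: smallest pos >= 29 is 50 -> NC
Op 8: add ND@83 -> ring=[50:NC,70:NB,77:NA,83:ND]
Op 9: add NE@65 -> ring=[50:NC,65:NE,70:NB,77:NA,83:ND]
Op 10: route key 45: smallest pos >= 45 is 50 -> NC
Op 11: add NF@42 -> ring=[42:NF,50:NC,65:NE,70:NB,77:NA,83:ND]

Answer: NA NA NA NC NC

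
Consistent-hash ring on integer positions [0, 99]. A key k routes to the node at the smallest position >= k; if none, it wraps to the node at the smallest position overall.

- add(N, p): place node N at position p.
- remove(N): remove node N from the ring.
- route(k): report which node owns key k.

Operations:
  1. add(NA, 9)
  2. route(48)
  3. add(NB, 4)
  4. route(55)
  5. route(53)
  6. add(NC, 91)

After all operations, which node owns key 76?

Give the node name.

Answer: NC

Derivation:
Op 1: add NA@9 -> ring=[9:NA]
Op 2: route key 48: none >= 48, wrap to smallest pos 9 -> NA
Op 3: add NB@4 -> ring=[4:NB,9:NA]
Op 4: route key 55: none >= 55, wrap to smallest pos 4 -> NB
Op 5: route key 53: none >= 53, wrap to smallest pos 4 -> NB
Op 6: add NC@91 -> ring=[4:NB,9:NA,91:NC]
Final route key 76: smallest pos >= 76 is 91 -> NC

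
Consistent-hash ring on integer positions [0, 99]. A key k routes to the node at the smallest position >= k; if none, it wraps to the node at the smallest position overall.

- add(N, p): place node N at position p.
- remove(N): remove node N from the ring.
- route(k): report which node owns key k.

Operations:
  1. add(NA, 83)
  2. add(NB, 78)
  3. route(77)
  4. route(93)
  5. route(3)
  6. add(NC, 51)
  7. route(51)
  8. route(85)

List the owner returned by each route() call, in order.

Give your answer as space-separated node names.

Answer: NB NB NB NC NC

Derivation:
Op 1: add NA@83 -> ring=[83:NA]
Op 2: add NB@78 -> ring=[78:NB,83:NA]
Op 3: route key 77: smallest pos >= 77 is 78 -> NB
Op 4: route key 93: none >= 93, wrap to smallest pos 78 -> NB
Op 5: route key 3: smallest pos >= 3 is 78 -> NB
Op 6: add NC@51 -> ring=[51:NC,78:NB,83:NA]
Op 7: route key 51: smallest pos >= 51 is 51 -> NC
Op 8: route key 85: none >= 85, wrap to smallest pos 51 -> NC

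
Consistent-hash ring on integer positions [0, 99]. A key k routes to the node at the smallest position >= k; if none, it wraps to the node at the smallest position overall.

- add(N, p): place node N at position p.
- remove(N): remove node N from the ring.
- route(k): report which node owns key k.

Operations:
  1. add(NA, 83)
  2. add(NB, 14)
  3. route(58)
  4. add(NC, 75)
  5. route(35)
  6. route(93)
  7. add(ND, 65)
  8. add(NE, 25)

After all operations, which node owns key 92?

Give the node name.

Answer: NB

Derivation:
Op 1: add NA@83 -> ring=[83:NA]
Op 2: add NB@14 -> ring=[14:NB,83:NA]
Op 3: route key 58: smallest pos >= 58 is 83 -> NA
Op 4: add NC@75 -> ring=[14:NB,75:NC,83:NA]
Op 5: route key 35: smallest pos >= 35 is 75 -> NC
Op 6: route key 93: none >= 93, wrap to smallest pos 14 -> NB
Op 7: add ND@65 -> ring=[14:NB,65:ND,75:NC,83:NA]
Op 8: add NE@25 -> ring=[14:NB,25:NE,65:ND,75:NC,83:NA]
Final route key 92: none >= 92, wrap to smallest pos 14 -> NB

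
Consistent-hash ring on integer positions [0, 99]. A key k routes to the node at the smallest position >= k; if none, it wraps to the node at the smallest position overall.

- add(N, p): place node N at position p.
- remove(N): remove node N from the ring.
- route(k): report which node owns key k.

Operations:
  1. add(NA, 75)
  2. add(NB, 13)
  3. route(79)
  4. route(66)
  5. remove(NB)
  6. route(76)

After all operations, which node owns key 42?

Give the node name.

Answer: NA

Derivation:
Op 1: add NA@75 -> ring=[75:NA]
Op 2: add NB@13 -> ring=[13:NB,75:NA]
Op 3: route key 79: none >= 79, wrap to smallest pos 13 -> NB
Op 4: route key 66: smallest pos >= 66 is 75 -> NA
Op 5: remove NB -> ring=[75:NA]
Op 6: route key 76: none >= 76, wrap to smallest pos 75 -> NA
Final route key 42: smallest pos >= 42 is 75 -> NA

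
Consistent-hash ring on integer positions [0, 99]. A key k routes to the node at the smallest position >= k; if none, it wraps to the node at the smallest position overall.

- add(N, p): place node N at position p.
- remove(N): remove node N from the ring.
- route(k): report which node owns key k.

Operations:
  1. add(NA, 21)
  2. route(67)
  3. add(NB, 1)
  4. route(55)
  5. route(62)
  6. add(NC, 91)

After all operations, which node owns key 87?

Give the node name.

Answer: NC

Derivation:
Op 1: add NA@21 -> ring=[21:NA]
Op 2: route key 67: none >= 67, wrap to smallest pos 21 -> NA
Op 3: add NB@1 -> ring=[1:NB,21:NA]
Op 4: route key 55: none >= 55, wrap to smallest pos 1 -> NB
Op 5: route key 62: none >= 62, wrap to smallest pos 1 -> NB
Op 6: add NC@91 -> ring=[1:NB,21:NA,91:NC]
Final route key 87: smallest pos >= 87 is 91 -> NC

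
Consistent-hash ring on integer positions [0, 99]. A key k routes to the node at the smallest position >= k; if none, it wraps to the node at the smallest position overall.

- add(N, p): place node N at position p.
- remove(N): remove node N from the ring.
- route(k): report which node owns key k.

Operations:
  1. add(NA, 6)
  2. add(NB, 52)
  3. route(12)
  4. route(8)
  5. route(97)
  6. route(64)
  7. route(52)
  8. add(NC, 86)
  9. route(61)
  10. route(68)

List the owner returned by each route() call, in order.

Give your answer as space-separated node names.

Answer: NB NB NA NA NB NC NC

Derivation:
Op 1: add NA@6 -> ring=[6:NA]
Op 2: add NB@52 -> ring=[6:NA,52:NB]
Op 3: route key 12: smallest pos >= 12 is 52 -> NB
Op 4: route key 8: smallest pos >= 8 is 52 -> NB
Op 5: route key 97: none >= 97, wrap to smallest pos 6 -> NA
Op 6: route key 64: none >= 64, wrap to smallest pos 6 -> NA
Op 7: route key 52: smallest pos >= 52 is 52 -> NB
Op 8: add NC@86 -> ring=[6:NA,52:NB,86:NC]
Op 9: route key 61: smallest pos >= 61 is 86 -> NC
Op 10: route key 68: smallest pos >= 68 is 86 -> NC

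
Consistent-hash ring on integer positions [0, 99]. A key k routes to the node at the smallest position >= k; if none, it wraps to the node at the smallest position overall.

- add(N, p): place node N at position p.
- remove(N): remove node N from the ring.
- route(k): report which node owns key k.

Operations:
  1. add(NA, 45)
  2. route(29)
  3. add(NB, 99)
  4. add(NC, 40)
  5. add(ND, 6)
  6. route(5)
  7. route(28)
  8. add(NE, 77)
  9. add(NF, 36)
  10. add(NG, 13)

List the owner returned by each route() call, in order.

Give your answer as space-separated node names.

Answer: NA ND NC

Derivation:
Op 1: add NA@45 -> ring=[45:NA]
Op 2: route key 29: smallest pos >= 29 is 45 -> NA
Op 3: add NB@99 -> ring=[45:NA,99:NB]
Op 4: add NC@40 -> ring=[40:NC,45:NA,99:NB]
Op 5: add ND@6 -> ring=[6:ND,40:NC,45:NA,99:NB]
Op 6: route key 5: smallest pos >= 5 is 6 -> ND
Op 7: route key 28: smallest pos >= 28 is 40 -> NC
Op 8: add NE@77 -> ring=[6:ND,40:NC,45:NA,77:NE,99:NB]
Op 9: add NF@36 -> ring=[6:ND,36:NF,40:NC,45:NA,77:NE,99:NB]
Op 10: add NG@13 -> ring=[6:ND,13:NG,36:NF,40:NC,45:NA,77:NE,99:NB]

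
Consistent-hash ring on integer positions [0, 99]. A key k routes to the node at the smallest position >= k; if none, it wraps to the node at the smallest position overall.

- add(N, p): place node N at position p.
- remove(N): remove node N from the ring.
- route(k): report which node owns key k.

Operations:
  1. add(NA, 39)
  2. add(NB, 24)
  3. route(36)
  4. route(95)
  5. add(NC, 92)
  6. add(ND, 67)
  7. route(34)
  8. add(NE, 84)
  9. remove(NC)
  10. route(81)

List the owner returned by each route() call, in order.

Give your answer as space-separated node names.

Op 1: add NA@39 -> ring=[39:NA]
Op 2: add NB@24 -> ring=[24:NB,39:NA]
Op 3: route key 36: smallest pos >= 36 is 39 -> NA
Op 4: route key 95: none >= 95, wrap to smallest pos 24 -> NB
Op 5: add NC@92 -> ring=[24:NB,39:NA,92:NC]
Op 6: add ND@67 -> ring=[24:NB,39:NA,67:ND,92:NC]
Op 7: route key 34: smallest pos >= 34 is 39 -> NA
Op 8: add NE@84 -> ring=[24:NB,39:NA,67:ND,84:NE,92:NC]
Op 9: remove NC -> ring=[24:NB,39:NA,67:ND,84:NE]
Op 10: route key 81: smallest pos >= 81 is 84 -> NE

Answer: NA NB NA NE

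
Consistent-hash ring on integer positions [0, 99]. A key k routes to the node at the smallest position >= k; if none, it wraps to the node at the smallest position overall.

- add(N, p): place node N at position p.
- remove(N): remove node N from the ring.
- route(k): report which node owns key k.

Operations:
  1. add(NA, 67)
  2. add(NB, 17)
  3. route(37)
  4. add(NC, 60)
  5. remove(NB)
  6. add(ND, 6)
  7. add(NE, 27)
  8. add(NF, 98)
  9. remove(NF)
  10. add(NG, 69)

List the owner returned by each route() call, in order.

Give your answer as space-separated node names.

Answer: NA

Derivation:
Op 1: add NA@67 -> ring=[67:NA]
Op 2: add NB@17 -> ring=[17:NB,67:NA]
Op 3: route key 37: smallest pos >= 37 is 67 -> NA
Op 4: add NC@60 -> ring=[17:NB,60:NC,67:NA]
Op 5: remove NB -> ring=[60:NC,67:NA]
Op 6: add ND@6 -> ring=[6:ND,60:NC,67:NA]
Op 7: add NE@27 -> ring=[6:ND,27:NE,60:NC,67:NA]
Op 8: add NF@98 -> ring=[6:ND,27:NE,60:NC,67:NA,98:NF]
Op 9: remove NF -> ring=[6:ND,27:NE,60:NC,67:NA]
Op 10: add NG@69 -> ring=[6:ND,27:NE,60:NC,67:NA,69:NG]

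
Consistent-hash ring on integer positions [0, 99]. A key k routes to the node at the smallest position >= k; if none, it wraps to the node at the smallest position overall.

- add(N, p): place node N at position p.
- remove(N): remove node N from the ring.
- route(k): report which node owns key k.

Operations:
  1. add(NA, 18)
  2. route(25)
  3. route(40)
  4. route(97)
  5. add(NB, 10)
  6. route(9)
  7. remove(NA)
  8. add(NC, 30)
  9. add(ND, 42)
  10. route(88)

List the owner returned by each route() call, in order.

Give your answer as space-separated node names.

Op 1: add NA@18 -> ring=[18:NA]
Op 2: route key 25: none >= 25, wrap to smallest pos 18 -> NA
Op 3: route key 40: none >= 40, wrap to smallest pos 18 -> NA
Op 4: route key 97: none >= 97, wrap to smallest pos 18 -> NA
Op 5: add NB@10 -> ring=[10:NB,18:NA]
Op 6: route key 9: smallest pos >= 9 is 10 -> NB
Op 7: remove NA -> ring=[10:NB]
Op 8: add NC@30 -> ring=[10:NB,30:NC]
Op 9: add ND@42 -> ring=[10:NB,30:NC,42:ND]
Op 10: route key 88: none >= 88, wrap to smallest pos 10 -> NB

Answer: NA NA NA NB NB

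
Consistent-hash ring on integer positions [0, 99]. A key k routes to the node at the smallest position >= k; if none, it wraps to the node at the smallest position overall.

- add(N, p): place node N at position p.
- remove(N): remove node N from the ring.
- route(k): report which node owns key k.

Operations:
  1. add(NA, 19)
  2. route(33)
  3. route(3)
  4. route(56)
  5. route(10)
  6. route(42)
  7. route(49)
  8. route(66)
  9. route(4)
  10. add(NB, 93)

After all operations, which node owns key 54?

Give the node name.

Op 1: add NA@19 -> ring=[19:NA]
Op 2: route key 33: none >= 33, wrap to smallest pos 19 -> NA
Op 3: route key 3: smallest pos >= 3 is 19 -> NA
Op 4: route key 56: none >= 56, wrap to smallest pos 19 -> NA
Op 5: route key 10: smallest pos >= 10 is 19 -> NA
Op 6: route key 42: none >= 42, wrap to smallest pos 19 -> NA
Op 7: route key 49: none >= 49, wrap to smallest pos 19 -> NA
Op 8: route key 66: none >= 66, wrap to smallest pos 19 -> NA
Op 9: route key 4: smallest pos >= 4 is 19 -> NA
Op 10: add NB@93 -> ring=[19:NA,93:NB]
Final route key 54: smallest pos >= 54 is 93 -> NB

Answer: NB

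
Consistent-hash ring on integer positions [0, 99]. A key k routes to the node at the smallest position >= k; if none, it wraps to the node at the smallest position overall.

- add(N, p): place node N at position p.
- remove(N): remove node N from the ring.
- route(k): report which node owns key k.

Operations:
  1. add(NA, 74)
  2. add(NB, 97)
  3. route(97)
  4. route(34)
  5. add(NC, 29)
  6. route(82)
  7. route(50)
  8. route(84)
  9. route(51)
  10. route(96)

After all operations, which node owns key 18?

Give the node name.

Op 1: add NA@74 -> ring=[74:NA]
Op 2: add NB@97 -> ring=[74:NA,97:NB]
Op 3: route key 97: smallest pos >= 97 is 97 -> NB
Op 4: route key 34: smallest pos >= 34 is 74 -> NA
Op 5: add NC@29 -> ring=[29:NC,74:NA,97:NB]
Op 6: route key 82: smallest pos >= 82 is 97 -> NB
Op 7: route key 50: smallest pos >= 50 is 74 -> NA
Op 8: route key 84: smallest pos >= 84 is 97 -> NB
Op 9: route key 51: smallest pos >= 51 is 74 -> NA
Op 10: route key 96: smallest pos >= 96 is 97 -> NB
Final route key 18: smallest pos >= 18 is 29 -> NC

Answer: NC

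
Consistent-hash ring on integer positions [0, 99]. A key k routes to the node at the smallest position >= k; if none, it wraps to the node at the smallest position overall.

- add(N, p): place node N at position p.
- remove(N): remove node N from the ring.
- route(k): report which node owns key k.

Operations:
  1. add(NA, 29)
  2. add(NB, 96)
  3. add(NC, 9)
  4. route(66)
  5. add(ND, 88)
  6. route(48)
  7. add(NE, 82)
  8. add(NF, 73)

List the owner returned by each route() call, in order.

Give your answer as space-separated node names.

Op 1: add NA@29 -> ring=[29:NA]
Op 2: add NB@96 -> ring=[29:NA,96:NB]
Op 3: add NC@9 -> ring=[9:NC,29:NA,96:NB]
Op 4: route key 66: smallest pos >= 66 is 96 -> NB
Op 5: add ND@88 -> ring=[9:NC,29:NA,88:ND,96:NB]
Op 6: route key 48: smallest pos >= 48 is 88 -> ND
Op 7: add NE@82 -> ring=[9:NC,29:NA,82:NE,88:ND,96:NB]
Op 8: add NF@73 -> ring=[9:NC,29:NA,73:NF,82:NE,88:ND,96:NB]

Answer: NB ND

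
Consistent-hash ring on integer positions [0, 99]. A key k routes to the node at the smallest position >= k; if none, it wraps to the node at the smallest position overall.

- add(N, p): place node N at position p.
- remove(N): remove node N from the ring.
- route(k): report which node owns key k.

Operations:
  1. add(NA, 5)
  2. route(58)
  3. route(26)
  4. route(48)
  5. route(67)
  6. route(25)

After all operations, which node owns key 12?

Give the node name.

Op 1: add NA@5 -> ring=[5:NA]
Op 2: route key 58: none >= 58, wrap to smallest pos 5 -> NA
Op 3: route key 26: none >= 26, wrap to smallest pos 5 -> NA
Op 4: route key 48: none >= 48, wrap to smallest pos 5 -> NA
Op 5: route key 67: none >= 67, wrap to smallest pos 5 -> NA
Op 6: route key 25: none >= 25, wrap to smallest pos 5 -> NA
Final route key 12: none >= 12, wrap to smallest pos 5 -> NA

Answer: NA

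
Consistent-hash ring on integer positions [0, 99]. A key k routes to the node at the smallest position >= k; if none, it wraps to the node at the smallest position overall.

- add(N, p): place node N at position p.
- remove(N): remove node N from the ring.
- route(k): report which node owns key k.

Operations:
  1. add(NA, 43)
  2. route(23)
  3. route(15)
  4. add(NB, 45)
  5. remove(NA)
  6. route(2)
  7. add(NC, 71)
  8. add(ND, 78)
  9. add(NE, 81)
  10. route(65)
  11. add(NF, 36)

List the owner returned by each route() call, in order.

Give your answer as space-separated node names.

Answer: NA NA NB NC

Derivation:
Op 1: add NA@43 -> ring=[43:NA]
Op 2: route key 23: smallest pos >= 23 is 43 -> NA
Op 3: route key 15: smallest pos >= 15 is 43 -> NA
Op 4: add NB@45 -> ring=[43:NA,45:NB]
Op 5: remove NA -> ring=[45:NB]
Op 6: route key 2: smallest pos >= 2 is 45 -> NB
Op 7: add NC@71 -> ring=[45:NB,71:NC]
Op 8: add ND@78 -> ring=[45:NB,71:NC,78:ND]
Op 9: add NE@81 -> ring=[45:NB,71:NC,78:ND,81:NE]
Op 10: route key 65: smallest pos >= 65 is 71 -> NC
Op 11: add NF@36 -> ring=[36:NF,45:NB,71:NC,78:ND,81:NE]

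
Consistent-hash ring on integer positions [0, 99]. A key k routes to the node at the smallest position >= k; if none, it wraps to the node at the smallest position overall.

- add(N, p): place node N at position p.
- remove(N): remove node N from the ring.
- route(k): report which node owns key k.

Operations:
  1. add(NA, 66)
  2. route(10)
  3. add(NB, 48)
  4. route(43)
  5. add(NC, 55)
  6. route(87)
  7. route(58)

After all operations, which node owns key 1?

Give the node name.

Op 1: add NA@66 -> ring=[66:NA]
Op 2: route key 10: smallest pos >= 10 is 66 -> NA
Op 3: add NB@48 -> ring=[48:NB,66:NA]
Op 4: route key 43: smallest pos >= 43 is 48 -> NB
Op 5: add NC@55 -> ring=[48:NB,55:NC,66:NA]
Op 6: route key 87: none >= 87, wrap to smallest pos 48 -> NB
Op 7: route key 58: smallest pos >= 58 is 66 -> NA
Final route key 1: smallest pos >= 1 is 48 -> NB

Answer: NB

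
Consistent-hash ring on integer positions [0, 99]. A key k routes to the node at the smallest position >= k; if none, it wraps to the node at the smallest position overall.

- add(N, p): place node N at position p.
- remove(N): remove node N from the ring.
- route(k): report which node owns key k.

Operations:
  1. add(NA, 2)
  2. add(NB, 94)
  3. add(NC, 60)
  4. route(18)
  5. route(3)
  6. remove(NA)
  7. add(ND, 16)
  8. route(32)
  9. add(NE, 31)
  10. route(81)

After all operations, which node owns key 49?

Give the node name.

Op 1: add NA@2 -> ring=[2:NA]
Op 2: add NB@94 -> ring=[2:NA,94:NB]
Op 3: add NC@60 -> ring=[2:NA,60:NC,94:NB]
Op 4: route key 18: smallest pos >= 18 is 60 -> NC
Op 5: route key 3: smallest pos >= 3 is 60 -> NC
Op 6: remove NA -> ring=[60:NC,94:NB]
Op 7: add ND@16 -> ring=[16:ND,60:NC,94:NB]
Op 8: route key 32: smallest pos >= 32 is 60 -> NC
Op 9: add NE@31 -> ring=[16:ND,31:NE,60:NC,94:NB]
Op 10: route key 81: smallest pos >= 81 is 94 -> NB
Final route key 49: smallest pos >= 49 is 60 -> NC

Answer: NC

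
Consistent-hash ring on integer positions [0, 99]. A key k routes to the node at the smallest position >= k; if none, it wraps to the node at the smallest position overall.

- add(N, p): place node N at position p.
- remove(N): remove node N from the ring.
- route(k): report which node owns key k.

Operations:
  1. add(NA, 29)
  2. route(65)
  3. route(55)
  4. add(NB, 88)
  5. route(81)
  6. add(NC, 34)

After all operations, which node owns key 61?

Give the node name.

Op 1: add NA@29 -> ring=[29:NA]
Op 2: route key 65: none >= 65, wrap to smallest pos 29 -> NA
Op 3: route key 55: none >= 55, wrap to smallest pos 29 -> NA
Op 4: add NB@88 -> ring=[29:NA,88:NB]
Op 5: route key 81: smallest pos >= 81 is 88 -> NB
Op 6: add NC@34 -> ring=[29:NA,34:NC,88:NB]
Final route key 61: smallest pos >= 61 is 88 -> NB

Answer: NB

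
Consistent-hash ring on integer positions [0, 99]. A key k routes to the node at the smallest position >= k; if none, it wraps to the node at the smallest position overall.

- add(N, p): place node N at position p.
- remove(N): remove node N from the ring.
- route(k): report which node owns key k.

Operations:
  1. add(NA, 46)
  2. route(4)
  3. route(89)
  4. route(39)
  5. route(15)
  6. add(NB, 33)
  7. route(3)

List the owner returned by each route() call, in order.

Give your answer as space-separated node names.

Op 1: add NA@46 -> ring=[46:NA]
Op 2: route key 4: smallest pos >= 4 is 46 -> NA
Op 3: route key 89: none >= 89, wrap to smallest pos 46 -> NA
Op 4: route key 39: smallest pos >= 39 is 46 -> NA
Op 5: route key 15: smallest pos >= 15 is 46 -> NA
Op 6: add NB@33 -> ring=[33:NB,46:NA]
Op 7: route key 3: smallest pos >= 3 is 33 -> NB

Answer: NA NA NA NA NB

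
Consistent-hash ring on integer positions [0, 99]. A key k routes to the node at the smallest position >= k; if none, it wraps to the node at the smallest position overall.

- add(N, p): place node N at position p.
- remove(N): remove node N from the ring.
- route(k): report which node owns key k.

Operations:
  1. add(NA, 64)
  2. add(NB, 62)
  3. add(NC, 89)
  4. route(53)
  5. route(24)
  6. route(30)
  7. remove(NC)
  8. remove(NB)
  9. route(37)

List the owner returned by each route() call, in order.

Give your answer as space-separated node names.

Op 1: add NA@64 -> ring=[64:NA]
Op 2: add NB@62 -> ring=[62:NB,64:NA]
Op 3: add NC@89 -> ring=[62:NB,64:NA,89:NC]
Op 4: route key 53: smallest pos >= 53 is 62 -> NB
Op 5: route key 24: smallest pos >= 24 is 62 -> NB
Op 6: route key 30: smallest pos >= 30 is 62 -> NB
Op 7: remove NC -> ring=[62:NB,64:NA]
Op 8: remove NB -> ring=[64:NA]
Op 9: route key 37: smallest pos >= 37 is 64 -> NA

Answer: NB NB NB NA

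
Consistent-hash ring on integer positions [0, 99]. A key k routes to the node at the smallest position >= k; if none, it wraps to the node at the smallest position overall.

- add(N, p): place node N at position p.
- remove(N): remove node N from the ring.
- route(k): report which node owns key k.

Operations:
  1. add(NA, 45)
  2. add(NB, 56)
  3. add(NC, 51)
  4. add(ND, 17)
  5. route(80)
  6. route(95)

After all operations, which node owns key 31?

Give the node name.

Op 1: add NA@45 -> ring=[45:NA]
Op 2: add NB@56 -> ring=[45:NA,56:NB]
Op 3: add NC@51 -> ring=[45:NA,51:NC,56:NB]
Op 4: add ND@17 -> ring=[17:ND,45:NA,51:NC,56:NB]
Op 5: route key 80: none >= 80, wrap to smallest pos 17 -> ND
Op 6: route key 95: none >= 95, wrap to smallest pos 17 -> ND
Final route key 31: smallest pos >= 31 is 45 -> NA

Answer: NA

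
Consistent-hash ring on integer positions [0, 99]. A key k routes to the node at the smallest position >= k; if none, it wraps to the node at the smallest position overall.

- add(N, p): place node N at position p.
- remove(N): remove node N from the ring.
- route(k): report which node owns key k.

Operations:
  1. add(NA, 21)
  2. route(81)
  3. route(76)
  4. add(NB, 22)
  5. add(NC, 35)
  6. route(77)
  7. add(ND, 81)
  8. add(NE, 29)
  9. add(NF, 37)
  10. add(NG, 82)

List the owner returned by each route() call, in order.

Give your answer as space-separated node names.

Op 1: add NA@21 -> ring=[21:NA]
Op 2: route key 81: none >= 81, wrap to smallest pos 21 -> NA
Op 3: route key 76: none >= 76, wrap to smallest pos 21 -> NA
Op 4: add NB@22 -> ring=[21:NA,22:NB]
Op 5: add NC@35 -> ring=[21:NA,22:NB,35:NC]
Op 6: route key 77: none >= 77, wrap to smallest pos 21 -> NA
Op 7: add ND@81 -> ring=[21:NA,22:NB,35:NC,81:ND]
Op 8: add NE@29 -> ring=[21:NA,22:NB,29:NE,35:NC,81:ND]
Op 9: add NF@37 -> ring=[21:NA,22:NB,29:NE,35:NC,37:NF,81:ND]
Op 10: add NG@82 -> ring=[21:NA,22:NB,29:NE,35:NC,37:NF,81:ND,82:NG]

Answer: NA NA NA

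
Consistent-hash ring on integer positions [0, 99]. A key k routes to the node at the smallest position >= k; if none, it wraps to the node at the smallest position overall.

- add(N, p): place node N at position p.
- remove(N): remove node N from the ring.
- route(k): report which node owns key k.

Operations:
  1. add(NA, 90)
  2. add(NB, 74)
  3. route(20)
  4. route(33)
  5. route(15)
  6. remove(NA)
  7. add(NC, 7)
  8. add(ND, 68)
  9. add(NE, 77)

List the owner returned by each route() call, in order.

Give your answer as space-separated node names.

Op 1: add NA@90 -> ring=[90:NA]
Op 2: add NB@74 -> ring=[74:NB,90:NA]
Op 3: route key 20: smallest pos >= 20 is 74 -> NB
Op 4: route key 33: smallest pos >= 33 is 74 -> NB
Op 5: route key 15: smallest pos >= 15 is 74 -> NB
Op 6: remove NA -> ring=[74:NB]
Op 7: add NC@7 -> ring=[7:NC,74:NB]
Op 8: add ND@68 -> ring=[7:NC,68:ND,74:NB]
Op 9: add NE@77 -> ring=[7:NC,68:ND,74:NB,77:NE]

Answer: NB NB NB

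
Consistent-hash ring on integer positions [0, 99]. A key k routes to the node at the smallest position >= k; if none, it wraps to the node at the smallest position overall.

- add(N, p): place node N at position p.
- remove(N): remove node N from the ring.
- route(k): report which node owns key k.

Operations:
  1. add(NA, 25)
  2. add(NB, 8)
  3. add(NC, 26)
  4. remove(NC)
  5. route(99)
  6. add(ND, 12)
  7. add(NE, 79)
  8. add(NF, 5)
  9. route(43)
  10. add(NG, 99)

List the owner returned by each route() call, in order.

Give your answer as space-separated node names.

Answer: NB NE

Derivation:
Op 1: add NA@25 -> ring=[25:NA]
Op 2: add NB@8 -> ring=[8:NB,25:NA]
Op 3: add NC@26 -> ring=[8:NB,25:NA,26:NC]
Op 4: remove NC -> ring=[8:NB,25:NA]
Op 5: route key 99: none >= 99, wrap to smallest pos 8 -> NB
Op 6: add ND@12 -> ring=[8:NB,12:ND,25:NA]
Op 7: add NE@79 -> ring=[8:NB,12:ND,25:NA,79:NE]
Op 8: add NF@5 -> ring=[5:NF,8:NB,12:ND,25:NA,79:NE]
Op 9: route key 43: smallest pos >= 43 is 79 -> NE
Op 10: add NG@99 -> ring=[5:NF,8:NB,12:ND,25:NA,79:NE,99:NG]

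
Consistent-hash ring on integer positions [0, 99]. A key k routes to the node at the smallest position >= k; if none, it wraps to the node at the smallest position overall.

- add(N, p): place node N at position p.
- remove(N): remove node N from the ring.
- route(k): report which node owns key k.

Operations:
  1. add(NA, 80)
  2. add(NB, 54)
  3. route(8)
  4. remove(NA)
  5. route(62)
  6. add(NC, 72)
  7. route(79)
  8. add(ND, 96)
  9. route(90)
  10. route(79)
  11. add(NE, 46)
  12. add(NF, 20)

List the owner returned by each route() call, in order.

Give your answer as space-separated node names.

Op 1: add NA@80 -> ring=[80:NA]
Op 2: add NB@54 -> ring=[54:NB,80:NA]
Op 3: route key 8: smallest pos >= 8 is 54 -> NB
Op 4: remove NA -> ring=[54:NB]
Op 5: route key 62: none >= 62, wrap to smallest pos 54 -> NB
Op 6: add NC@72 -> ring=[54:NB,72:NC]
Op 7: route key 79: none >= 79, wrap to smallest pos 54 -> NB
Op 8: add ND@96 -> ring=[54:NB,72:NC,96:ND]
Op 9: route key 90: smallest pos >= 90 is 96 -> ND
Op 10: route key 79: smallest pos >= 79 is 96 -> ND
Op 11: add NE@46 -> ring=[46:NE,54:NB,72:NC,96:ND]
Op 12: add NF@20 -> ring=[20:NF,46:NE,54:NB,72:NC,96:ND]

Answer: NB NB NB ND ND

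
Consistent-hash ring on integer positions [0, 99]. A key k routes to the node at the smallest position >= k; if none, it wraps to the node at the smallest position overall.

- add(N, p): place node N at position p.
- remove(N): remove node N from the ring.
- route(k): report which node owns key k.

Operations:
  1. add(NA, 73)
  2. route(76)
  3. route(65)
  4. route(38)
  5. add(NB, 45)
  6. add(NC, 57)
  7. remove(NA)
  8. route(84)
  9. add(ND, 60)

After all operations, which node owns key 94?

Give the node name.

Op 1: add NA@73 -> ring=[73:NA]
Op 2: route key 76: none >= 76, wrap to smallest pos 73 -> NA
Op 3: route key 65: smallest pos >= 65 is 73 -> NA
Op 4: route key 38: smallest pos >= 38 is 73 -> NA
Op 5: add NB@45 -> ring=[45:NB,73:NA]
Op 6: add NC@57 -> ring=[45:NB,57:NC,73:NA]
Op 7: remove NA -> ring=[45:NB,57:NC]
Op 8: route key 84: none >= 84, wrap to smallest pos 45 -> NB
Op 9: add ND@60 -> ring=[45:NB,57:NC,60:ND]
Final route key 94: none >= 94, wrap to smallest pos 45 -> NB

Answer: NB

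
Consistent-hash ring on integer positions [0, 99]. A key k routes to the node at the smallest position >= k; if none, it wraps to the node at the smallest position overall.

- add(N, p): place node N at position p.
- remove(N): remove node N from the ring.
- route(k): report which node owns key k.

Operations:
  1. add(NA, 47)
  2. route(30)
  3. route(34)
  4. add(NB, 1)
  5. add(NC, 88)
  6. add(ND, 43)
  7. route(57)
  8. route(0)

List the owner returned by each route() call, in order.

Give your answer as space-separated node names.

Op 1: add NA@47 -> ring=[47:NA]
Op 2: route key 30: smallest pos >= 30 is 47 -> NA
Op 3: route key 34: smallest pos >= 34 is 47 -> NA
Op 4: add NB@1 -> ring=[1:NB,47:NA]
Op 5: add NC@88 -> ring=[1:NB,47:NA,88:NC]
Op 6: add ND@43 -> ring=[1:NB,43:ND,47:NA,88:NC]
Op 7: route key 57: smallest pos >= 57 is 88 -> NC
Op 8: route key 0: smallest pos >= 0 is 1 -> NB

Answer: NA NA NC NB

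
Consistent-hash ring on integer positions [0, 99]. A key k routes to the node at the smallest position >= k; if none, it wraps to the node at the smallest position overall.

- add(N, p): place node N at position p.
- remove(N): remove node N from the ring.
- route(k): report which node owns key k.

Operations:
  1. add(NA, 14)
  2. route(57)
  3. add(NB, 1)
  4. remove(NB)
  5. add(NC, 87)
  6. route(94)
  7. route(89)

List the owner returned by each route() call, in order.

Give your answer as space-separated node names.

Op 1: add NA@14 -> ring=[14:NA]
Op 2: route key 57: none >= 57, wrap to smallest pos 14 -> NA
Op 3: add NB@1 -> ring=[1:NB,14:NA]
Op 4: remove NB -> ring=[14:NA]
Op 5: add NC@87 -> ring=[14:NA,87:NC]
Op 6: route key 94: none >= 94, wrap to smallest pos 14 -> NA
Op 7: route key 89: none >= 89, wrap to smallest pos 14 -> NA

Answer: NA NA NA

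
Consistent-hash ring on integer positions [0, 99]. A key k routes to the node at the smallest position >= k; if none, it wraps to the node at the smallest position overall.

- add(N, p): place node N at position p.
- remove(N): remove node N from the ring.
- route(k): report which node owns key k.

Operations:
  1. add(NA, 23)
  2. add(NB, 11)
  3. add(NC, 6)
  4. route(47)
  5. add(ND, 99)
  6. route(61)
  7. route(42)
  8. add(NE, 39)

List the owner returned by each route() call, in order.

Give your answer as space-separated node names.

Op 1: add NA@23 -> ring=[23:NA]
Op 2: add NB@11 -> ring=[11:NB,23:NA]
Op 3: add NC@6 -> ring=[6:NC,11:NB,23:NA]
Op 4: route key 47: none >= 47, wrap to smallest pos 6 -> NC
Op 5: add ND@99 -> ring=[6:NC,11:NB,23:NA,99:ND]
Op 6: route key 61: smallest pos >= 61 is 99 -> ND
Op 7: route key 42: smallest pos >= 42 is 99 -> ND
Op 8: add NE@39 -> ring=[6:NC,11:NB,23:NA,39:NE,99:ND]

Answer: NC ND ND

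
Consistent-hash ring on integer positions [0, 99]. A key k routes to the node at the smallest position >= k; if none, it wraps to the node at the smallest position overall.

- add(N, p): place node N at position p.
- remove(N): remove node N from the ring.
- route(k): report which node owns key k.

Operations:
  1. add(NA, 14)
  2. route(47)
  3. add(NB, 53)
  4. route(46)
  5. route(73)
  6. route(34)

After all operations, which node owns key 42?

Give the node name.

Answer: NB

Derivation:
Op 1: add NA@14 -> ring=[14:NA]
Op 2: route key 47: none >= 47, wrap to smallest pos 14 -> NA
Op 3: add NB@53 -> ring=[14:NA,53:NB]
Op 4: route key 46: smallest pos >= 46 is 53 -> NB
Op 5: route key 73: none >= 73, wrap to smallest pos 14 -> NA
Op 6: route key 34: smallest pos >= 34 is 53 -> NB
Final route key 42: smallest pos >= 42 is 53 -> NB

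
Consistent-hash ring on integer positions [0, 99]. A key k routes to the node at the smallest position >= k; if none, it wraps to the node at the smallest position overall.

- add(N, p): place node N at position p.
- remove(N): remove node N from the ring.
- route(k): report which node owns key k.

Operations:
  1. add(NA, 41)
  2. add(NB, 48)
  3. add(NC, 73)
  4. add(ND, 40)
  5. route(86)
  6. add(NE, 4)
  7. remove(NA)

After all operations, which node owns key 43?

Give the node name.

Op 1: add NA@41 -> ring=[41:NA]
Op 2: add NB@48 -> ring=[41:NA,48:NB]
Op 3: add NC@73 -> ring=[41:NA,48:NB,73:NC]
Op 4: add ND@40 -> ring=[40:ND,41:NA,48:NB,73:NC]
Op 5: route key 86: none >= 86, wrap to smallest pos 40 -> ND
Op 6: add NE@4 -> ring=[4:NE,40:ND,41:NA,48:NB,73:NC]
Op 7: remove NA -> ring=[4:NE,40:ND,48:NB,73:NC]
Final route key 43: smallest pos >= 43 is 48 -> NB

Answer: NB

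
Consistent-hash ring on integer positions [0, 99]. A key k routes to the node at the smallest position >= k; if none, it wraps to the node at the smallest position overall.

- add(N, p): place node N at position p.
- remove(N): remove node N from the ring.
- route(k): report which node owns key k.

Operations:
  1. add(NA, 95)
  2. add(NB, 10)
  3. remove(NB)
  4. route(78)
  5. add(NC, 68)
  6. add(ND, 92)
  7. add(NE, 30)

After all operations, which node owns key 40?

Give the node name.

Op 1: add NA@95 -> ring=[95:NA]
Op 2: add NB@10 -> ring=[10:NB,95:NA]
Op 3: remove NB -> ring=[95:NA]
Op 4: route key 78: smallest pos >= 78 is 95 -> NA
Op 5: add NC@68 -> ring=[68:NC,95:NA]
Op 6: add ND@92 -> ring=[68:NC,92:ND,95:NA]
Op 7: add NE@30 -> ring=[30:NE,68:NC,92:ND,95:NA]
Final route key 40: smallest pos >= 40 is 68 -> NC

Answer: NC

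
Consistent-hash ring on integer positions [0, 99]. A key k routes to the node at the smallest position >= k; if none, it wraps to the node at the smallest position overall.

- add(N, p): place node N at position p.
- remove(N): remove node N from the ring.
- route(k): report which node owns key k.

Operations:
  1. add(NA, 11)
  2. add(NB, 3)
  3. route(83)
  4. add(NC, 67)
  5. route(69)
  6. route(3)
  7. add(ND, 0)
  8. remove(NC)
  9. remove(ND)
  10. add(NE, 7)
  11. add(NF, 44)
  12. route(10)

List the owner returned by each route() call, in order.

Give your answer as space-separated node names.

Answer: NB NB NB NA

Derivation:
Op 1: add NA@11 -> ring=[11:NA]
Op 2: add NB@3 -> ring=[3:NB,11:NA]
Op 3: route key 83: none >= 83, wrap to smallest pos 3 -> NB
Op 4: add NC@67 -> ring=[3:NB,11:NA,67:NC]
Op 5: route key 69: none >= 69, wrap to smallest pos 3 -> NB
Op 6: route key 3: smallest pos >= 3 is 3 -> NB
Op 7: add ND@0 -> ring=[0:ND,3:NB,11:NA,67:NC]
Op 8: remove NC -> ring=[0:ND,3:NB,11:NA]
Op 9: remove ND -> ring=[3:NB,11:NA]
Op 10: add NE@7 -> ring=[3:NB,7:NE,11:NA]
Op 11: add NF@44 -> ring=[3:NB,7:NE,11:NA,44:NF]
Op 12: route key 10: smallest pos >= 10 is 11 -> NA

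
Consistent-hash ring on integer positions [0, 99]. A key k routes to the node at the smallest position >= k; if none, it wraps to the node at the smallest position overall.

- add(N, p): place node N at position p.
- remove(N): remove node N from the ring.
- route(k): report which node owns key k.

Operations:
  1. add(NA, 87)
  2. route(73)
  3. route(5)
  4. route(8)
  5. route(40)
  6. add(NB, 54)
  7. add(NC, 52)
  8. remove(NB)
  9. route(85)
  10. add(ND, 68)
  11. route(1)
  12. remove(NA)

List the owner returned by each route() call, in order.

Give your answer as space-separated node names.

Answer: NA NA NA NA NA NC

Derivation:
Op 1: add NA@87 -> ring=[87:NA]
Op 2: route key 73: smallest pos >= 73 is 87 -> NA
Op 3: route key 5: smallest pos >= 5 is 87 -> NA
Op 4: route key 8: smallest pos >= 8 is 87 -> NA
Op 5: route key 40: smallest pos >= 40 is 87 -> NA
Op 6: add NB@54 -> ring=[54:NB,87:NA]
Op 7: add NC@52 -> ring=[52:NC,54:NB,87:NA]
Op 8: remove NB -> ring=[52:NC,87:NA]
Op 9: route key 85: smallest pos >= 85 is 87 -> NA
Op 10: add ND@68 -> ring=[52:NC,68:ND,87:NA]
Op 11: route key 1: smallest pos >= 1 is 52 -> NC
Op 12: remove NA -> ring=[52:NC,68:ND]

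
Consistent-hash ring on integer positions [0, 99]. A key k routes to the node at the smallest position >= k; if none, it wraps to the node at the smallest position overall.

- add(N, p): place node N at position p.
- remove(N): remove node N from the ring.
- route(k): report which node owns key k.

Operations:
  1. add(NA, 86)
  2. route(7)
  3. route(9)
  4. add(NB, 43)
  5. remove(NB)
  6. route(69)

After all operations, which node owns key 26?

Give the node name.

Answer: NA

Derivation:
Op 1: add NA@86 -> ring=[86:NA]
Op 2: route key 7: smallest pos >= 7 is 86 -> NA
Op 3: route key 9: smallest pos >= 9 is 86 -> NA
Op 4: add NB@43 -> ring=[43:NB,86:NA]
Op 5: remove NB -> ring=[86:NA]
Op 6: route key 69: smallest pos >= 69 is 86 -> NA
Final route key 26: smallest pos >= 26 is 86 -> NA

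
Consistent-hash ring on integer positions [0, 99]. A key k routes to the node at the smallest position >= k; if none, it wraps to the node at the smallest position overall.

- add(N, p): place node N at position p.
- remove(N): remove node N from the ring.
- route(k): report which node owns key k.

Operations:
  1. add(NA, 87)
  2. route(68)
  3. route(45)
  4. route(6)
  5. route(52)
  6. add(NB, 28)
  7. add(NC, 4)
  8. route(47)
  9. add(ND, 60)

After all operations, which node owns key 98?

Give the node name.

Answer: NC

Derivation:
Op 1: add NA@87 -> ring=[87:NA]
Op 2: route key 68: smallest pos >= 68 is 87 -> NA
Op 3: route key 45: smallest pos >= 45 is 87 -> NA
Op 4: route key 6: smallest pos >= 6 is 87 -> NA
Op 5: route key 52: smallest pos >= 52 is 87 -> NA
Op 6: add NB@28 -> ring=[28:NB,87:NA]
Op 7: add NC@4 -> ring=[4:NC,28:NB,87:NA]
Op 8: route key 47: smallest pos >= 47 is 87 -> NA
Op 9: add ND@60 -> ring=[4:NC,28:NB,60:ND,87:NA]
Final route key 98: none >= 98, wrap to smallest pos 4 -> NC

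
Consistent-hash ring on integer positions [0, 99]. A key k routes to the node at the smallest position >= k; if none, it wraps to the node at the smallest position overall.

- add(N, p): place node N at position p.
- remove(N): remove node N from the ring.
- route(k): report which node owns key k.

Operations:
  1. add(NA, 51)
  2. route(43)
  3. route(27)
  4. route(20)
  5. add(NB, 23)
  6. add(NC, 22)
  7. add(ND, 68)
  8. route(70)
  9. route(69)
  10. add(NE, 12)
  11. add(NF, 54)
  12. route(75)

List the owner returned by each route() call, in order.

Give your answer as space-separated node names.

Op 1: add NA@51 -> ring=[51:NA]
Op 2: route key 43: smallest pos >= 43 is 51 -> NA
Op 3: route key 27: smallest pos >= 27 is 51 -> NA
Op 4: route key 20: smallest pos >= 20 is 51 -> NA
Op 5: add NB@23 -> ring=[23:NB,51:NA]
Op 6: add NC@22 -> ring=[22:NC,23:NB,51:NA]
Op 7: add ND@68 -> ring=[22:NC,23:NB,51:NA,68:ND]
Op 8: route key 70: none >= 70, wrap to smallest pos 22 -> NC
Op 9: route key 69: none >= 69, wrap to smallest pos 22 -> NC
Op 10: add NE@12 -> ring=[12:NE,22:NC,23:NB,51:NA,68:ND]
Op 11: add NF@54 -> ring=[12:NE,22:NC,23:NB,51:NA,54:NF,68:ND]
Op 12: route key 75: none >= 75, wrap to smallest pos 12 -> NE

Answer: NA NA NA NC NC NE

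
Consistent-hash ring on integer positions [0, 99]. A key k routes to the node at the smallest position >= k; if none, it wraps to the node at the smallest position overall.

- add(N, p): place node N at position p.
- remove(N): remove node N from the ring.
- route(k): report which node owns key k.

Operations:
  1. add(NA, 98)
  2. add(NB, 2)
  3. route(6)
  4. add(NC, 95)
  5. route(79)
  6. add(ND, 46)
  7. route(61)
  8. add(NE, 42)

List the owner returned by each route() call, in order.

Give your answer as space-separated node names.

Answer: NA NC NC

Derivation:
Op 1: add NA@98 -> ring=[98:NA]
Op 2: add NB@2 -> ring=[2:NB,98:NA]
Op 3: route key 6: smallest pos >= 6 is 98 -> NA
Op 4: add NC@95 -> ring=[2:NB,95:NC,98:NA]
Op 5: route key 79: smallest pos >= 79 is 95 -> NC
Op 6: add ND@46 -> ring=[2:NB,46:ND,95:NC,98:NA]
Op 7: route key 61: smallest pos >= 61 is 95 -> NC
Op 8: add NE@42 -> ring=[2:NB,42:NE,46:ND,95:NC,98:NA]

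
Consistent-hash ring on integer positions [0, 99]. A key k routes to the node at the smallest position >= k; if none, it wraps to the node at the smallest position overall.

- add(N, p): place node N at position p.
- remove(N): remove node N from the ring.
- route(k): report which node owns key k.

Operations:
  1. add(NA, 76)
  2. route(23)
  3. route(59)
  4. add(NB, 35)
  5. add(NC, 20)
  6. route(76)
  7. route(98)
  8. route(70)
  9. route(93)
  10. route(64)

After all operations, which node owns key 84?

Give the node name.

Op 1: add NA@76 -> ring=[76:NA]
Op 2: route key 23: smallest pos >= 23 is 76 -> NA
Op 3: route key 59: smallest pos >= 59 is 76 -> NA
Op 4: add NB@35 -> ring=[35:NB,76:NA]
Op 5: add NC@20 -> ring=[20:NC,35:NB,76:NA]
Op 6: route key 76: smallest pos >= 76 is 76 -> NA
Op 7: route key 98: none >= 98, wrap to smallest pos 20 -> NC
Op 8: route key 70: smallest pos >= 70 is 76 -> NA
Op 9: route key 93: none >= 93, wrap to smallest pos 20 -> NC
Op 10: route key 64: smallest pos >= 64 is 76 -> NA
Final route key 84: none >= 84, wrap to smallest pos 20 -> NC

Answer: NC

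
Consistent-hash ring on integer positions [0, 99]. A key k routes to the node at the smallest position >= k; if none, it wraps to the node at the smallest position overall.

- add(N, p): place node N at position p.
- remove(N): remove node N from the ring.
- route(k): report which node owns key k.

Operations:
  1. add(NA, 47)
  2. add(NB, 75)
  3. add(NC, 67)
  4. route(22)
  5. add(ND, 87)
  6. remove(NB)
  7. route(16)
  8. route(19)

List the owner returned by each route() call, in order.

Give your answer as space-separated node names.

Op 1: add NA@47 -> ring=[47:NA]
Op 2: add NB@75 -> ring=[47:NA,75:NB]
Op 3: add NC@67 -> ring=[47:NA,67:NC,75:NB]
Op 4: route key 22: smallest pos >= 22 is 47 -> NA
Op 5: add ND@87 -> ring=[47:NA,67:NC,75:NB,87:ND]
Op 6: remove NB -> ring=[47:NA,67:NC,87:ND]
Op 7: route key 16: smallest pos >= 16 is 47 -> NA
Op 8: route key 19: smallest pos >= 19 is 47 -> NA

Answer: NA NA NA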